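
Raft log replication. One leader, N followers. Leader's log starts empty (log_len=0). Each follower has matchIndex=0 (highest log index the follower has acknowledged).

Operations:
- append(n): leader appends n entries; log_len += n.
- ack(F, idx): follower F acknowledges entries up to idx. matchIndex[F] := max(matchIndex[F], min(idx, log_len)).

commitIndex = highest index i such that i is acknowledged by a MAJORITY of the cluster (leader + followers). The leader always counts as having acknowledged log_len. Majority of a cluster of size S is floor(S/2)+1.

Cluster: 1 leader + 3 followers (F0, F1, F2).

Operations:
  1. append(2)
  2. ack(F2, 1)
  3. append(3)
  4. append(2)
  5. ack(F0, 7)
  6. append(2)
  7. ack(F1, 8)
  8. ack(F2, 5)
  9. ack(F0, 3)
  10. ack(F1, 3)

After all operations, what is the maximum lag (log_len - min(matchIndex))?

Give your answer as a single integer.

Op 1: append 2 -> log_len=2
Op 2: F2 acks idx 1 -> match: F0=0 F1=0 F2=1; commitIndex=0
Op 3: append 3 -> log_len=5
Op 4: append 2 -> log_len=7
Op 5: F0 acks idx 7 -> match: F0=7 F1=0 F2=1; commitIndex=1
Op 6: append 2 -> log_len=9
Op 7: F1 acks idx 8 -> match: F0=7 F1=8 F2=1; commitIndex=7
Op 8: F2 acks idx 5 -> match: F0=7 F1=8 F2=5; commitIndex=7
Op 9: F0 acks idx 3 -> match: F0=7 F1=8 F2=5; commitIndex=7
Op 10: F1 acks idx 3 -> match: F0=7 F1=8 F2=5; commitIndex=7

Answer: 4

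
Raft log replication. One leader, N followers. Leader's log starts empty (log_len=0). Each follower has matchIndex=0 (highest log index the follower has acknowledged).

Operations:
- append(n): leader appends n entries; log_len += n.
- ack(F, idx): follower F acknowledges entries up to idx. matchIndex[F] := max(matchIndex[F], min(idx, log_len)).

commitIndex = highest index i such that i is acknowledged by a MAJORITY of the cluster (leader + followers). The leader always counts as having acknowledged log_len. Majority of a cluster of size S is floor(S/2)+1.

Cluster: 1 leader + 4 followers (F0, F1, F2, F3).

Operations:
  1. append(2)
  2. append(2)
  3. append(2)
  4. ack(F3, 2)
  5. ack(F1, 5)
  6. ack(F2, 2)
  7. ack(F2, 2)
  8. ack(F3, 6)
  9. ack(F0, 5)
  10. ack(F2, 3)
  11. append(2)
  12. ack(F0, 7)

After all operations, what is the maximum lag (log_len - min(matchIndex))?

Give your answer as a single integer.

Op 1: append 2 -> log_len=2
Op 2: append 2 -> log_len=4
Op 3: append 2 -> log_len=6
Op 4: F3 acks idx 2 -> match: F0=0 F1=0 F2=0 F3=2; commitIndex=0
Op 5: F1 acks idx 5 -> match: F0=0 F1=5 F2=0 F3=2; commitIndex=2
Op 6: F2 acks idx 2 -> match: F0=0 F1=5 F2=2 F3=2; commitIndex=2
Op 7: F2 acks idx 2 -> match: F0=0 F1=5 F2=2 F3=2; commitIndex=2
Op 8: F3 acks idx 6 -> match: F0=0 F1=5 F2=2 F3=6; commitIndex=5
Op 9: F0 acks idx 5 -> match: F0=5 F1=5 F2=2 F3=6; commitIndex=5
Op 10: F2 acks idx 3 -> match: F0=5 F1=5 F2=3 F3=6; commitIndex=5
Op 11: append 2 -> log_len=8
Op 12: F0 acks idx 7 -> match: F0=7 F1=5 F2=3 F3=6; commitIndex=6

Answer: 5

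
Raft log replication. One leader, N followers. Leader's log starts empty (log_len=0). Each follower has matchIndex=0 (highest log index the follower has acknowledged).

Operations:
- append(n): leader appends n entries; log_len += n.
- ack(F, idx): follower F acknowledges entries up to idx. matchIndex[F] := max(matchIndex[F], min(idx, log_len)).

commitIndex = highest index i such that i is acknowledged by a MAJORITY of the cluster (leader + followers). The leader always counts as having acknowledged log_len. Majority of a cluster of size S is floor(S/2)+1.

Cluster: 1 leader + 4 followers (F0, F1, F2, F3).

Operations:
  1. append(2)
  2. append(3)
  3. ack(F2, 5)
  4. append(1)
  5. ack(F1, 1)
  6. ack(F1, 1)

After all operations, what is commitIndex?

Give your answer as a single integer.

Op 1: append 2 -> log_len=2
Op 2: append 3 -> log_len=5
Op 3: F2 acks idx 5 -> match: F0=0 F1=0 F2=5 F3=0; commitIndex=0
Op 4: append 1 -> log_len=6
Op 5: F1 acks idx 1 -> match: F0=0 F1=1 F2=5 F3=0; commitIndex=1
Op 6: F1 acks idx 1 -> match: F0=0 F1=1 F2=5 F3=0; commitIndex=1

Answer: 1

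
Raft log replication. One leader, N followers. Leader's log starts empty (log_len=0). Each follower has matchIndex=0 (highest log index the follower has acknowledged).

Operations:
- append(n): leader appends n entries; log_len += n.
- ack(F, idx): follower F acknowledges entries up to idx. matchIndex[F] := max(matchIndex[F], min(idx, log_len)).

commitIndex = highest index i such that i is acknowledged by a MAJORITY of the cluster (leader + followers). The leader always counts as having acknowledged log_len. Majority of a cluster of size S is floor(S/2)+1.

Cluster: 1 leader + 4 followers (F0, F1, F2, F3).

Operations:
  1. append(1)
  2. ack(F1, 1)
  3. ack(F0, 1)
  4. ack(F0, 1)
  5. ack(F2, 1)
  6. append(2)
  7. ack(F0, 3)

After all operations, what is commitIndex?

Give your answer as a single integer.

Op 1: append 1 -> log_len=1
Op 2: F1 acks idx 1 -> match: F0=0 F1=1 F2=0 F3=0; commitIndex=0
Op 3: F0 acks idx 1 -> match: F0=1 F1=1 F2=0 F3=0; commitIndex=1
Op 4: F0 acks idx 1 -> match: F0=1 F1=1 F2=0 F3=0; commitIndex=1
Op 5: F2 acks idx 1 -> match: F0=1 F1=1 F2=1 F3=0; commitIndex=1
Op 6: append 2 -> log_len=3
Op 7: F0 acks idx 3 -> match: F0=3 F1=1 F2=1 F3=0; commitIndex=1

Answer: 1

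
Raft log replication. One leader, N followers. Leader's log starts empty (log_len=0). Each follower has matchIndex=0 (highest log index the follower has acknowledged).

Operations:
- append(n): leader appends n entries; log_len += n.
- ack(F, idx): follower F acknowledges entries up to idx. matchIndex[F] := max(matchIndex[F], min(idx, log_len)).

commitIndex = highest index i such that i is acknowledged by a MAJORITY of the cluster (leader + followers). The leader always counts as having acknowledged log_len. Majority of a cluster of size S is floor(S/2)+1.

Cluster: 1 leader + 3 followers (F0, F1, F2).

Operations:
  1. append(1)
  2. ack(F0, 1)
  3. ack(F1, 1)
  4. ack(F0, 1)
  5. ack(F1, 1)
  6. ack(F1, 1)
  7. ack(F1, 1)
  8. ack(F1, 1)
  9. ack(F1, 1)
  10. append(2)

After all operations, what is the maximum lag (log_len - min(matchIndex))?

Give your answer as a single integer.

Answer: 3

Derivation:
Op 1: append 1 -> log_len=1
Op 2: F0 acks idx 1 -> match: F0=1 F1=0 F2=0; commitIndex=0
Op 3: F1 acks idx 1 -> match: F0=1 F1=1 F2=0; commitIndex=1
Op 4: F0 acks idx 1 -> match: F0=1 F1=1 F2=0; commitIndex=1
Op 5: F1 acks idx 1 -> match: F0=1 F1=1 F2=0; commitIndex=1
Op 6: F1 acks idx 1 -> match: F0=1 F1=1 F2=0; commitIndex=1
Op 7: F1 acks idx 1 -> match: F0=1 F1=1 F2=0; commitIndex=1
Op 8: F1 acks idx 1 -> match: F0=1 F1=1 F2=0; commitIndex=1
Op 9: F1 acks idx 1 -> match: F0=1 F1=1 F2=0; commitIndex=1
Op 10: append 2 -> log_len=3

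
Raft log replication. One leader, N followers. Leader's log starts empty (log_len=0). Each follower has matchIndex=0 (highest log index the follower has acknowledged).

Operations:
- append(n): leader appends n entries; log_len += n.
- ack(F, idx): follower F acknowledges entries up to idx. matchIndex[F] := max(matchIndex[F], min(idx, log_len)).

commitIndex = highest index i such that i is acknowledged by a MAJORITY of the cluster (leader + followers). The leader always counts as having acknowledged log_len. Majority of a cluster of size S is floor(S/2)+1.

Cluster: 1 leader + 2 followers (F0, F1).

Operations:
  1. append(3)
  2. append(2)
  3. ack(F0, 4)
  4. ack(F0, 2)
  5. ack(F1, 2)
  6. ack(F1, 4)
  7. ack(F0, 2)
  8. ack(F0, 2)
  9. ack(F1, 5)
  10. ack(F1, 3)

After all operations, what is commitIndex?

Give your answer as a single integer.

Op 1: append 3 -> log_len=3
Op 2: append 2 -> log_len=5
Op 3: F0 acks idx 4 -> match: F0=4 F1=0; commitIndex=4
Op 4: F0 acks idx 2 -> match: F0=4 F1=0; commitIndex=4
Op 5: F1 acks idx 2 -> match: F0=4 F1=2; commitIndex=4
Op 6: F1 acks idx 4 -> match: F0=4 F1=4; commitIndex=4
Op 7: F0 acks idx 2 -> match: F0=4 F1=4; commitIndex=4
Op 8: F0 acks idx 2 -> match: F0=4 F1=4; commitIndex=4
Op 9: F1 acks idx 5 -> match: F0=4 F1=5; commitIndex=5
Op 10: F1 acks idx 3 -> match: F0=4 F1=5; commitIndex=5

Answer: 5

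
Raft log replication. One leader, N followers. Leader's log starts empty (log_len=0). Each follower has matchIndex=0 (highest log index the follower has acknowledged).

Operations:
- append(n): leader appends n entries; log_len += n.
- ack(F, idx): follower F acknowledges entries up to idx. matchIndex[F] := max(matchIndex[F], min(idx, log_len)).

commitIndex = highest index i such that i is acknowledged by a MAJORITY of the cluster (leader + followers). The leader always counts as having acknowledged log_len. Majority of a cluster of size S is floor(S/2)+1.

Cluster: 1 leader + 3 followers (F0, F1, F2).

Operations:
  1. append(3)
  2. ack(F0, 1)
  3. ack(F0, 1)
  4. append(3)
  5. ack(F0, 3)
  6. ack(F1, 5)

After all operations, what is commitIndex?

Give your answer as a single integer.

Answer: 3

Derivation:
Op 1: append 3 -> log_len=3
Op 2: F0 acks idx 1 -> match: F0=1 F1=0 F2=0; commitIndex=0
Op 3: F0 acks idx 1 -> match: F0=1 F1=0 F2=0; commitIndex=0
Op 4: append 3 -> log_len=6
Op 5: F0 acks idx 3 -> match: F0=3 F1=0 F2=0; commitIndex=0
Op 6: F1 acks idx 5 -> match: F0=3 F1=5 F2=0; commitIndex=3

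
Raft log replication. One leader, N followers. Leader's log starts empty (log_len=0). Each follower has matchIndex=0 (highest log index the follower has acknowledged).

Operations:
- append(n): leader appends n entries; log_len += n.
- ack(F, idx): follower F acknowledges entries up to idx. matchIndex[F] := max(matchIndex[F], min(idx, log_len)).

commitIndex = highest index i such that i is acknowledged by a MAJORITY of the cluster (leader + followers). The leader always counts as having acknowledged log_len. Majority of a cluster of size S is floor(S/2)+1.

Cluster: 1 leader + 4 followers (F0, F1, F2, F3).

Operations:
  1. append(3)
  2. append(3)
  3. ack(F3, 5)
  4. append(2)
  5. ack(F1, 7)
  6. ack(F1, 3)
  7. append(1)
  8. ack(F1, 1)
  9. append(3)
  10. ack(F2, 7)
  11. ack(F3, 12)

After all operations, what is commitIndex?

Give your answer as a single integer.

Answer: 7

Derivation:
Op 1: append 3 -> log_len=3
Op 2: append 3 -> log_len=6
Op 3: F3 acks idx 5 -> match: F0=0 F1=0 F2=0 F3=5; commitIndex=0
Op 4: append 2 -> log_len=8
Op 5: F1 acks idx 7 -> match: F0=0 F1=7 F2=0 F3=5; commitIndex=5
Op 6: F1 acks idx 3 -> match: F0=0 F1=7 F2=0 F3=5; commitIndex=5
Op 7: append 1 -> log_len=9
Op 8: F1 acks idx 1 -> match: F0=0 F1=7 F2=0 F3=5; commitIndex=5
Op 9: append 3 -> log_len=12
Op 10: F2 acks idx 7 -> match: F0=0 F1=7 F2=7 F3=5; commitIndex=7
Op 11: F3 acks idx 12 -> match: F0=0 F1=7 F2=7 F3=12; commitIndex=7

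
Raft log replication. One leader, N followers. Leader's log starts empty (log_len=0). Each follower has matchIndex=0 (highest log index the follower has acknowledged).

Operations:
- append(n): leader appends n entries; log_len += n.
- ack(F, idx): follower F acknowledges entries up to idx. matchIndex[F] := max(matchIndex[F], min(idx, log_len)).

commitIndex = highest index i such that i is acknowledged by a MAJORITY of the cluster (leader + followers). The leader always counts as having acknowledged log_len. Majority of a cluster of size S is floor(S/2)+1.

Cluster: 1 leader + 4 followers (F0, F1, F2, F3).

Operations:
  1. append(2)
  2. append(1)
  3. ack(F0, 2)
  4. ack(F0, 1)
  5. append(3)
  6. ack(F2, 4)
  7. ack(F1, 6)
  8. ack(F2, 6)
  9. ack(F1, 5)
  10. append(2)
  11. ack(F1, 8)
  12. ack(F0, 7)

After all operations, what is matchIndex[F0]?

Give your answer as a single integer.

Answer: 7

Derivation:
Op 1: append 2 -> log_len=2
Op 2: append 1 -> log_len=3
Op 3: F0 acks idx 2 -> match: F0=2 F1=0 F2=0 F3=0; commitIndex=0
Op 4: F0 acks idx 1 -> match: F0=2 F1=0 F2=0 F3=0; commitIndex=0
Op 5: append 3 -> log_len=6
Op 6: F2 acks idx 4 -> match: F0=2 F1=0 F2=4 F3=0; commitIndex=2
Op 7: F1 acks idx 6 -> match: F0=2 F1=6 F2=4 F3=0; commitIndex=4
Op 8: F2 acks idx 6 -> match: F0=2 F1=6 F2=6 F3=0; commitIndex=6
Op 9: F1 acks idx 5 -> match: F0=2 F1=6 F2=6 F3=0; commitIndex=6
Op 10: append 2 -> log_len=8
Op 11: F1 acks idx 8 -> match: F0=2 F1=8 F2=6 F3=0; commitIndex=6
Op 12: F0 acks idx 7 -> match: F0=7 F1=8 F2=6 F3=0; commitIndex=7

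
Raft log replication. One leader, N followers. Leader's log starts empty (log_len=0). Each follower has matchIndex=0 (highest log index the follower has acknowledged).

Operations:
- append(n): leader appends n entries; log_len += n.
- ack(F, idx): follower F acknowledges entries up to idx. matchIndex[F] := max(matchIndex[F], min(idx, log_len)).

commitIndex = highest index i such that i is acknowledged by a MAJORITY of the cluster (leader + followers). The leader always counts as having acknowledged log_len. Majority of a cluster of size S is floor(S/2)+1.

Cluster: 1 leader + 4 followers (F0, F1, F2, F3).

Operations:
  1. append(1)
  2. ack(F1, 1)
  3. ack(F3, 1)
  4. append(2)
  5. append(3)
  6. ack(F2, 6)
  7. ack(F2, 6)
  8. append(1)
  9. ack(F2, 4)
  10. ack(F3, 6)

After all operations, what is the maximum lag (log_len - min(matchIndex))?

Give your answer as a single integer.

Op 1: append 1 -> log_len=1
Op 2: F1 acks idx 1 -> match: F0=0 F1=1 F2=0 F3=0; commitIndex=0
Op 3: F3 acks idx 1 -> match: F0=0 F1=1 F2=0 F3=1; commitIndex=1
Op 4: append 2 -> log_len=3
Op 5: append 3 -> log_len=6
Op 6: F2 acks idx 6 -> match: F0=0 F1=1 F2=6 F3=1; commitIndex=1
Op 7: F2 acks idx 6 -> match: F0=0 F1=1 F2=6 F3=1; commitIndex=1
Op 8: append 1 -> log_len=7
Op 9: F2 acks idx 4 -> match: F0=0 F1=1 F2=6 F3=1; commitIndex=1
Op 10: F3 acks idx 6 -> match: F0=0 F1=1 F2=6 F3=6; commitIndex=6

Answer: 7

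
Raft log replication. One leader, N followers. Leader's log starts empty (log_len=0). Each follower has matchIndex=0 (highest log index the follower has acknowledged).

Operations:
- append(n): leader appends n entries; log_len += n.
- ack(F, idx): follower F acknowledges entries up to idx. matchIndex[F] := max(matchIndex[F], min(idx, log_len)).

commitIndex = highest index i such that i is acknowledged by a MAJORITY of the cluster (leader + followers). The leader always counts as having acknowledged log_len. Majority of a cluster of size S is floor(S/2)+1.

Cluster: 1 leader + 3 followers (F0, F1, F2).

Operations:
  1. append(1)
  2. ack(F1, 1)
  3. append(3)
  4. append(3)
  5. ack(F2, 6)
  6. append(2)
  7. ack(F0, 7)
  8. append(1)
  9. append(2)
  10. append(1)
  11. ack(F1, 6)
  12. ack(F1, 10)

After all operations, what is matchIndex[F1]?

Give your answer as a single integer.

Op 1: append 1 -> log_len=1
Op 2: F1 acks idx 1 -> match: F0=0 F1=1 F2=0; commitIndex=0
Op 3: append 3 -> log_len=4
Op 4: append 3 -> log_len=7
Op 5: F2 acks idx 6 -> match: F0=0 F1=1 F2=6; commitIndex=1
Op 6: append 2 -> log_len=9
Op 7: F0 acks idx 7 -> match: F0=7 F1=1 F2=6; commitIndex=6
Op 8: append 1 -> log_len=10
Op 9: append 2 -> log_len=12
Op 10: append 1 -> log_len=13
Op 11: F1 acks idx 6 -> match: F0=7 F1=6 F2=6; commitIndex=6
Op 12: F1 acks idx 10 -> match: F0=7 F1=10 F2=6; commitIndex=7

Answer: 10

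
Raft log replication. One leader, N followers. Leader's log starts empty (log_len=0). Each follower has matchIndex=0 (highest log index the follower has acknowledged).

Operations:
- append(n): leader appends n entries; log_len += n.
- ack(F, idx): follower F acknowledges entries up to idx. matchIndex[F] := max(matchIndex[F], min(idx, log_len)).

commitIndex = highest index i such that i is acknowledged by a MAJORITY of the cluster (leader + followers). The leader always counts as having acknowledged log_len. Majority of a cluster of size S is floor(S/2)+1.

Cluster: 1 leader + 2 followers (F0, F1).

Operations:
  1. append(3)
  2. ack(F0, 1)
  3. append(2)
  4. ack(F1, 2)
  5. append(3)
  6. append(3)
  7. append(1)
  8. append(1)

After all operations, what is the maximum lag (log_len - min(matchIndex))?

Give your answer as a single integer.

Answer: 12

Derivation:
Op 1: append 3 -> log_len=3
Op 2: F0 acks idx 1 -> match: F0=1 F1=0; commitIndex=1
Op 3: append 2 -> log_len=5
Op 4: F1 acks idx 2 -> match: F0=1 F1=2; commitIndex=2
Op 5: append 3 -> log_len=8
Op 6: append 3 -> log_len=11
Op 7: append 1 -> log_len=12
Op 8: append 1 -> log_len=13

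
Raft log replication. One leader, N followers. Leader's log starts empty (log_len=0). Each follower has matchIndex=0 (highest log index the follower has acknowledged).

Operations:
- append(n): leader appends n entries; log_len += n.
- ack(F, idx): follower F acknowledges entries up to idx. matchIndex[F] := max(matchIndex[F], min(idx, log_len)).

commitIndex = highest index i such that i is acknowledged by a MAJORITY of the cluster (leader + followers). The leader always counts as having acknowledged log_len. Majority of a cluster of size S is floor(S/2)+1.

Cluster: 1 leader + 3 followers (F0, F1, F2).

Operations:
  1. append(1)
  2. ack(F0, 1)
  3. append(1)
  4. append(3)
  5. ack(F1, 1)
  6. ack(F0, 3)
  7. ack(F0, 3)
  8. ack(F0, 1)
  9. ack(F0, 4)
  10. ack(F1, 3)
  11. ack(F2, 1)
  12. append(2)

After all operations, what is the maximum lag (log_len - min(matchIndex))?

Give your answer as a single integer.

Op 1: append 1 -> log_len=1
Op 2: F0 acks idx 1 -> match: F0=1 F1=0 F2=0; commitIndex=0
Op 3: append 1 -> log_len=2
Op 4: append 3 -> log_len=5
Op 5: F1 acks idx 1 -> match: F0=1 F1=1 F2=0; commitIndex=1
Op 6: F0 acks idx 3 -> match: F0=3 F1=1 F2=0; commitIndex=1
Op 7: F0 acks idx 3 -> match: F0=3 F1=1 F2=0; commitIndex=1
Op 8: F0 acks idx 1 -> match: F0=3 F1=1 F2=0; commitIndex=1
Op 9: F0 acks idx 4 -> match: F0=4 F1=1 F2=0; commitIndex=1
Op 10: F1 acks idx 3 -> match: F0=4 F1=3 F2=0; commitIndex=3
Op 11: F2 acks idx 1 -> match: F0=4 F1=3 F2=1; commitIndex=3
Op 12: append 2 -> log_len=7

Answer: 6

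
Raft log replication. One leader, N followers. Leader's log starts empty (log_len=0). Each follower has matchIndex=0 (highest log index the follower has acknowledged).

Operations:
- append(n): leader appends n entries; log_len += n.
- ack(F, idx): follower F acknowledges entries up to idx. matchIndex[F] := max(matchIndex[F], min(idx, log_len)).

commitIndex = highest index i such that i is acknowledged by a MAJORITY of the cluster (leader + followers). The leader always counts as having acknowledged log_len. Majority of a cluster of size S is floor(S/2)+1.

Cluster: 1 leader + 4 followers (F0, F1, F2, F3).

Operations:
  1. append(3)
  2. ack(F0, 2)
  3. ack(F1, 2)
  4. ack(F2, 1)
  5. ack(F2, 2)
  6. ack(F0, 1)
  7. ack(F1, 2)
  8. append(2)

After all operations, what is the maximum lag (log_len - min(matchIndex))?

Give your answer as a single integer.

Op 1: append 3 -> log_len=3
Op 2: F0 acks idx 2 -> match: F0=2 F1=0 F2=0 F3=0; commitIndex=0
Op 3: F1 acks idx 2 -> match: F0=2 F1=2 F2=0 F3=0; commitIndex=2
Op 4: F2 acks idx 1 -> match: F0=2 F1=2 F2=1 F3=0; commitIndex=2
Op 5: F2 acks idx 2 -> match: F0=2 F1=2 F2=2 F3=0; commitIndex=2
Op 6: F0 acks idx 1 -> match: F0=2 F1=2 F2=2 F3=0; commitIndex=2
Op 7: F1 acks idx 2 -> match: F0=2 F1=2 F2=2 F3=0; commitIndex=2
Op 8: append 2 -> log_len=5

Answer: 5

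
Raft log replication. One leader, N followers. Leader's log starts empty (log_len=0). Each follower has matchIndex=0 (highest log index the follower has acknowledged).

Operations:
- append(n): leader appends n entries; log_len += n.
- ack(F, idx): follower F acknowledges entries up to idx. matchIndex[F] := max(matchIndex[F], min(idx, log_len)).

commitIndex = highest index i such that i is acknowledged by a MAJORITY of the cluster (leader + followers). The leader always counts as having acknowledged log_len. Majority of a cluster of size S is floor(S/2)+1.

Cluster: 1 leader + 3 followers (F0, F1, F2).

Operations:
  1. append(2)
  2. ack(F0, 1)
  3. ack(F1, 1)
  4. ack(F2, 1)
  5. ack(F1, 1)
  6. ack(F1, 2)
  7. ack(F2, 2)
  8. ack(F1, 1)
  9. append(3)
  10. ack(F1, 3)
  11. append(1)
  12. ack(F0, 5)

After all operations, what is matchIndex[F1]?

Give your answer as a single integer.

Answer: 3

Derivation:
Op 1: append 2 -> log_len=2
Op 2: F0 acks idx 1 -> match: F0=1 F1=0 F2=0; commitIndex=0
Op 3: F1 acks idx 1 -> match: F0=1 F1=1 F2=0; commitIndex=1
Op 4: F2 acks idx 1 -> match: F0=1 F1=1 F2=1; commitIndex=1
Op 5: F1 acks idx 1 -> match: F0=1 F1=1 F2=1; commitIndex=1
Op 6: F1 acks idx 2 -> match: F0=1 F1=2 F2=1; commitIndex=1
Op 7: F2 acks idx 2 -> match: F0=1 F1=2 F2=2; commitIndex=2
Op 8: F1 acks idx 1 -> match: F0=1 F1=2 F2=2; commitIndex=2
Op 9: append 3 -> log_len=5
Op 10: F1 acks idx 3 -> match: F0=1 F1=3 F2=2; commitIndex=2
Op 11: append 1 -> log_len=6
Op 12: F0 acks idx 5 -> match: F0=5 F1=3 F2=2; commitIndex=3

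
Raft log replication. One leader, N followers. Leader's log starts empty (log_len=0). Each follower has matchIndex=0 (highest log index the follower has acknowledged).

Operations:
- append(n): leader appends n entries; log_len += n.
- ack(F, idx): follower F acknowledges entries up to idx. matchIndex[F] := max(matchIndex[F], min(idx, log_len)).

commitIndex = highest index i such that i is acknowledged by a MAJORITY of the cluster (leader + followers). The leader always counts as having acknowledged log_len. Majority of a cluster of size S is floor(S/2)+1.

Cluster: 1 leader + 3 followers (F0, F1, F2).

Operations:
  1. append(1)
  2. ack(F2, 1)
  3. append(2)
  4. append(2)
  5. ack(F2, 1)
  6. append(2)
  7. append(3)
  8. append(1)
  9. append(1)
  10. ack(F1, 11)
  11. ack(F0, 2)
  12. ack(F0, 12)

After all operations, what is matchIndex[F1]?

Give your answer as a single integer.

Op 1: append 1 -> log_len=1
Op 2: F2 acks idx 1 -> match: F0=0 F1=0 F2=1; commitIndex=0
Op 3: append 2 -> log_len=3
Op 4: append 2 -> log_len=5
Op 5: F2 acks idx 1 -> match: F0=0 F1=0 F2=1; commitIndex=0
Op 6: append 2 -> log_len=7
Op 7: append 3 -> log_len=10
Op 8: append 1 -> log_len=11
Op 9: append 1 -> log_len=12
Op 10: F1 acks idx 11 -> match: F0=0 F1=11 F2=1; commitIndex=1
Op 11: F0 acks idx 2 -> match: F0=2 F1=11 F2=1; commitIndex=2
Op 12: F0 acks idx 12 -> match: F0=12 F1=11 F2=1; commitIndex=11

Answer: 11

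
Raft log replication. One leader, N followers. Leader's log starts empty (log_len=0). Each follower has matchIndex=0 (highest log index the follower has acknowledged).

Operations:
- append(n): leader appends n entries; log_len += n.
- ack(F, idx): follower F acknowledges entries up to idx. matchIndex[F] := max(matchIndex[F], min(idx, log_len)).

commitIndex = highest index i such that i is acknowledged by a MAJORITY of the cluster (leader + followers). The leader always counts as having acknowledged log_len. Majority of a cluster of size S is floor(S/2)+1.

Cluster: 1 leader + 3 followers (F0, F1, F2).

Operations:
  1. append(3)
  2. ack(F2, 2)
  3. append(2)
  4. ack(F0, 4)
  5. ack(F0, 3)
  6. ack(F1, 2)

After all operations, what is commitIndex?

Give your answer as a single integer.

Op 1: append 3 -> log_len=3
Op 2: F2 acks idx 2 -> match: F0=0 F1=0 F2=2; commitIndex=0
Op 3: append 2 -> log_len=5
Op 4: F0 acks idx 4 -> match: F0=4 F1=0 F2=2; commitIndex=2
Op 5: F0 acks idx 3 -> match: F0=4 F1=0 F2=2; commitIndex=2
Op 6: F1 acks idx 2 -> match: F0=4 F1=2 F2=2; commitIndex=2

Answer: 2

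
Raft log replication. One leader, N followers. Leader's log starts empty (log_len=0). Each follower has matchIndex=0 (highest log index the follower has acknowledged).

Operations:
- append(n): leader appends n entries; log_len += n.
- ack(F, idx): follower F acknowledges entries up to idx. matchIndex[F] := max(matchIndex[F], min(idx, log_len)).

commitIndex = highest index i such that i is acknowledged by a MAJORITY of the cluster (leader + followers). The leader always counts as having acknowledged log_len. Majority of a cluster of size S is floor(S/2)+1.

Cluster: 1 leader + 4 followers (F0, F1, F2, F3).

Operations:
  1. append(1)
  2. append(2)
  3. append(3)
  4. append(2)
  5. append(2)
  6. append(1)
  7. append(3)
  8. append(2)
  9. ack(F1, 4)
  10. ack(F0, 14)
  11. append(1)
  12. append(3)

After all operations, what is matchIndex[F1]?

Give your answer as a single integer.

Answer: 4

Derivation:
Op 1: append 1 -> log_len=1
Op 2: append 2 -> log_len=3
Op 3: append 3 -> log_len=6
Op 4: append 2 -> log_len=8
Op 5: append 2 -> log_len=10
Op 6: append 1 -> log_len=11
Op 7: append 3 -> log_len=14
Op 8: append 2 -> log_len=16
Op 9: F1 acks idx 4 -> match: F0=0 F1=4 F2=0 F3=0; commitIndex=0
Op 10: F0 acks idx 14 -> match: F0=14 F1=4 F2=0 F3=0; commitIndex=4
Op 11: append 1 -> log_len=17
Op 12: append 3 -> log_len=20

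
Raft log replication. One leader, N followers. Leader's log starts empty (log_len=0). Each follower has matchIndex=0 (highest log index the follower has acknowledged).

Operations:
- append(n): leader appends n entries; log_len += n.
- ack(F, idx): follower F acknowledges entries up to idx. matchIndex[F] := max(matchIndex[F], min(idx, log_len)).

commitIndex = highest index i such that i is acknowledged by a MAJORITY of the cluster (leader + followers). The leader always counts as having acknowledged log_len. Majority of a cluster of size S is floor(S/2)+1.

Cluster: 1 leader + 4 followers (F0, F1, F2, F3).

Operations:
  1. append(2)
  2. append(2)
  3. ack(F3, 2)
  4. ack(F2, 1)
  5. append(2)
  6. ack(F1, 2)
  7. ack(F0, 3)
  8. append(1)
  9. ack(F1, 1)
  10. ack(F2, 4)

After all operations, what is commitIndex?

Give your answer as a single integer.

Op 1: append 2 -> log_len=2
Op 2: append 2 -> log_len=4
Op 3: F3 acks idx 2 -> match: F0=0 F1=0 F2=0 F3=2; commitIndex=0
Op 4: F2 acks idx 1 -> match: F0=0 F1=0 F2=1 F3=2; commitIndex=1
Op 5: append 2 -> log_len=6
Op 6: F1 acks idx 2 -> match: F0=0 F1=2 F2=1 F3=2; commitIndex=2
Op 7: F0 acks idx 3 -> match: F0=3 F1=2 F2=1 F3=2; commitIndex=2
Op 8: append 1 -> log_len=7
Op 9: F1 acks idx 1 -> match: F0=3 F1=2 F2=1 F3=2; commitIndex=2
Op 10: F2 acks idx 4 -> match: F0=3 F1=2 F2=4 F3=2; commitIndex=3

Answer: 3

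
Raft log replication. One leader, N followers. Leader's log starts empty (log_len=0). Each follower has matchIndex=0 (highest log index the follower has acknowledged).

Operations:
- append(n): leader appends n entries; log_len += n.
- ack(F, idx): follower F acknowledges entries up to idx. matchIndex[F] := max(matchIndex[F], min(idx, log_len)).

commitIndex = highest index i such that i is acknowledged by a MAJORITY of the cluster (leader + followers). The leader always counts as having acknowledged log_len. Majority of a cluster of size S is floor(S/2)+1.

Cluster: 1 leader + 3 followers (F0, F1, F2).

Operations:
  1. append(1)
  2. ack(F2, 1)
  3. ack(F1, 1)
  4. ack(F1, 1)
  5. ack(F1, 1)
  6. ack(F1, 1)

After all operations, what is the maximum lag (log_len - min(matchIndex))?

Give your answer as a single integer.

Op 1: append 1 -> log_len=1
Op 2: F2 acks idx 1 -> match: F0=0 F1=0 F2=1; commitIndex=0
Op 3: F1 acks idx 1 -> match: F0=0 F1=1 F2=1; commitIndex=1
Op 4: F1 acks idx 1 -> match: F0=0 F1=1 F2=1; commitIndex=1
Op 5: F1 acks idx 1 -> match: F0=0 F1=1 F2=1; commitIndex=1
Op 6: F1 acks idx 1 -> match: F0=0 F1=1 F2=1; commitIndex=1

Answer: 1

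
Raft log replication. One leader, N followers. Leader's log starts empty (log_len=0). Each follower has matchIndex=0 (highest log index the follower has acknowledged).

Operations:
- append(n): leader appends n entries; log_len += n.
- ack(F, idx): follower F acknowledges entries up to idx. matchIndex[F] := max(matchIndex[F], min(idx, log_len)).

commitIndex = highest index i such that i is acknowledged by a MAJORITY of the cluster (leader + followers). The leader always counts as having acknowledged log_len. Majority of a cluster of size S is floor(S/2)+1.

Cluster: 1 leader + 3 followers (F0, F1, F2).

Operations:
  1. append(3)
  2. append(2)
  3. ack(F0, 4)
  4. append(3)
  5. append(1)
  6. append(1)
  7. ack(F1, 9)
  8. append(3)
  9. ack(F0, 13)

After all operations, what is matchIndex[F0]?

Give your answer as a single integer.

Op 1: append 3 -> log_len=3
Op 2: append 2 -> log_len=5
Op 3: F0 acks idx 4 -> match: F0=4 F1=0 F2=0; commitIndex=0
Op 4: append 3 -> log_len=8
Op 5: append 1 -> log_len=9
Op 6: append 1 -> log_len=10
Op 7: F1 acks idx 9 -> match: F0=4 F1=9 F2=0; commitIndex=4
Op 8: append 3 -> log_len=13
Op 9: F0 acks idx 13 -> match: F0=13 F1=9 F2=0; commitIndex=9

Answer: 13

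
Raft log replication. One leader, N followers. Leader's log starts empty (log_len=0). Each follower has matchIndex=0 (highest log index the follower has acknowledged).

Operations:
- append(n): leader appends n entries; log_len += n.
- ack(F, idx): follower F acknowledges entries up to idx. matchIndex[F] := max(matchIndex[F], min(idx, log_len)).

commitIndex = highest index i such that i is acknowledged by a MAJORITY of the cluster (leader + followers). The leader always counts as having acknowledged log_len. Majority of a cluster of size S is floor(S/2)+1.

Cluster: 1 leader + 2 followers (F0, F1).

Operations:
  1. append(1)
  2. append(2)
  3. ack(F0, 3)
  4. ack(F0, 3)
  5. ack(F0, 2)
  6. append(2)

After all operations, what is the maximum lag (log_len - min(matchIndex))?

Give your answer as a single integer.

Op 1: append 1 -> log_len=1
Op 2: append 2 -> log_len=3
Op 3: F0 acks idx 3 -> match: F0=3 F1=0; commitIndex=3
Op 4: F0 acks idx 3 -> match: F0=3 F1=0; commitIndex=3
Op 5: F0 acks idx 2 -> match: F0=3 F1=0; commitIndex=3
Op 6: append 2 -> log_len=5

Answer: 5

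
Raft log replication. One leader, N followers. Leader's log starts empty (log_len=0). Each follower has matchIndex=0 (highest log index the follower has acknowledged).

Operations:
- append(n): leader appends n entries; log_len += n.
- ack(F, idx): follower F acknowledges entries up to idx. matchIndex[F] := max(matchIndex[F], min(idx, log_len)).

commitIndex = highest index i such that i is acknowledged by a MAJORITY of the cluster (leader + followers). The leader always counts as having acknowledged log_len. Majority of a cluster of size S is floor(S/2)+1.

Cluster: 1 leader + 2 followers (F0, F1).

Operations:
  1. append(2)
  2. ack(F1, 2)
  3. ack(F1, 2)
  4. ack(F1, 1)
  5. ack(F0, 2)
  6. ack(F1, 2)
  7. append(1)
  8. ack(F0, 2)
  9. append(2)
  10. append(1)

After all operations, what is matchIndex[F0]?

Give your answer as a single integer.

Op 1: append 2 -> log_len=2
Op 2: F1 acks idx 2 -> match: F0=0 F1=2; commitIndex=2
Op 3: F1 acks idx 2 -> match: F0=0 F1=2; commitIndex=2
Op 4: F1 acks idx 1 -> match: F0=0 F1=2; commitIndex=2
Op 5: F0 acks idx 2 -> match: F0=2 F1=2; commitIndex=2
Op 6: F1 acks idx 2 -> match: F0=2 F1=2; commitIndex=2
Op 7: append 1 -> log_len=3
Op 8: F0 acks idx 2 -> match: F0=2 F1=2; commitIndex=2
Op 9: append 2 -> log_len=5
Op 10: append 1 -> log_len=6

Answer: 2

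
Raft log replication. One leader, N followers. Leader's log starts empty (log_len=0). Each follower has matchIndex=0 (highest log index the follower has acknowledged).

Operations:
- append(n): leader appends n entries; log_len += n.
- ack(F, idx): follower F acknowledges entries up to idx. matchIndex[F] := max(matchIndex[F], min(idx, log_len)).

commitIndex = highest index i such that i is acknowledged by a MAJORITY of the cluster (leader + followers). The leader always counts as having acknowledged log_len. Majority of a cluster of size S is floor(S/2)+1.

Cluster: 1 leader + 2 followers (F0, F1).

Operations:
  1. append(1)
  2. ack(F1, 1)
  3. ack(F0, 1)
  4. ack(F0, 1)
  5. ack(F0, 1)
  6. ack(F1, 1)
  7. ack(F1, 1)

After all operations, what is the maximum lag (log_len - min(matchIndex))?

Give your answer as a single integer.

Op 1: append 1 -> log_len=1
Op 2: F1 acks idx 1 -> match: F0=0 F1=1; commitIndex=1
Op 3: F0 acks idx 1 -> match: F0=1 F1=1; commitIndex=1
Op 4: F0 acks idx 1 -> match: F0=1 F1=1; commitIndex=1
Op 5: F0 acks idx 1 -> match: F0=1 F1=1; commitIndex=1
Op 6: F1 acks idx 1 -> match: F0=1 F1=1; commitIndex=1
Op 7: F1 acks idx 1 -> match: F0=1 F1=1; commitIndex=1

Answer: 0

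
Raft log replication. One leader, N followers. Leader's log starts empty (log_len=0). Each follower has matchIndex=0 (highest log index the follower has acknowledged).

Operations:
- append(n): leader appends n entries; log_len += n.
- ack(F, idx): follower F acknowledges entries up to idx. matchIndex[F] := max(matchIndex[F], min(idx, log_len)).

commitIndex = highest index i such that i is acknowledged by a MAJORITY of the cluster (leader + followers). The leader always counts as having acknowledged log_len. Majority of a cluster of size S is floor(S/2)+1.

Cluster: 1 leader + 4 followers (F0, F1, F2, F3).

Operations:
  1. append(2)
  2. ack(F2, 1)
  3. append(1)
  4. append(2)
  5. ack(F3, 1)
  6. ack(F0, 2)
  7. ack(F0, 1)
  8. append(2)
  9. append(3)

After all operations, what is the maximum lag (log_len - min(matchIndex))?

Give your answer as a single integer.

Op 1: append 2 -> log_len=2
Op 2: F2 acks idx 1 -> match: F0=0 F1=0 F2=1 F3=0; commitIndex=0
Op 3: append 1 -> log_len=3
Op 4: append 2 -> log_len=5
Op 5: F3 acks idx 1 -> match: F0=0 F1=0 F2=1 F3=1; commitIndex=1
Op 6: F0 acks idx 2 -> match: F0=2 F1=0 F2=1 F3=1; commitIndex=1
Op 7: F0 acks idx 1 -> match: F0=2 F1=0 F2=1 F3=1; commitIndex=1
Op 8: append 2 -> log_len=7
Op 9: append 3 -> log_len=10

Answer: 10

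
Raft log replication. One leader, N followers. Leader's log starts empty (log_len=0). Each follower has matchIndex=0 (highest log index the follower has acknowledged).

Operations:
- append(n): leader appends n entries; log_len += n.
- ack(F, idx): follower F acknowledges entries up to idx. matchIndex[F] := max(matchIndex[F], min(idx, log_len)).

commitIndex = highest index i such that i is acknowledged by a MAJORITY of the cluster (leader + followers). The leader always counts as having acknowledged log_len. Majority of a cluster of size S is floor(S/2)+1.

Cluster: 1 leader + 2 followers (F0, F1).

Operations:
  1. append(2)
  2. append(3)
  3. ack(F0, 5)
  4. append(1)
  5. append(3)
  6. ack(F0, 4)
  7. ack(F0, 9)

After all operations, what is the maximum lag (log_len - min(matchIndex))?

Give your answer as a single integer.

Op 1: append 2 -> log_len=2
Op 2: append 3 -> log_len=5
Op 3: F0 acks idx 5 -> match: F0=5 F1=0; commitIndex=5
Op 4: append 1 -> log_len=6
Op 5: append 3 -> log_len=9
Op 6: F0 acks idx 4 -> match: F0=5 F1=0; commitIndex=5
Op 7: F0 acks idx 9 -> match: F0=9 F1=0; commitIndex=9

Answer: 9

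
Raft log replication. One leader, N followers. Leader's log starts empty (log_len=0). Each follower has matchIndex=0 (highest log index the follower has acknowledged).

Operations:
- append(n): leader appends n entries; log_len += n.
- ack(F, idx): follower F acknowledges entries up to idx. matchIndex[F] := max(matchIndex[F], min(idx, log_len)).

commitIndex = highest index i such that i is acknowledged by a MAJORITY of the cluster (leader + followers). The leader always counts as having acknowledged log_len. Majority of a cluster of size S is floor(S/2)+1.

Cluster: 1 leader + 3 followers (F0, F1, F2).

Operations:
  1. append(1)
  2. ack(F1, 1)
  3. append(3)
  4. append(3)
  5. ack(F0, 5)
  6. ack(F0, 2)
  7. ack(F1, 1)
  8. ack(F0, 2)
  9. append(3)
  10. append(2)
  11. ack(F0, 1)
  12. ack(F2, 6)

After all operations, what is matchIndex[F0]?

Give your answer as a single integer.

Answer: 5

Derivation:
Op 1: append 1 -> log_len=1
Op 2: F1 acks idx 1 -> match: F0=0 F1=1 F2=0; commitIndex=0
Op 3: append 3 -> log_len=4
Op 4: append 3 -> log_len=7
Op 5: F0 acks idx 5 -> match: F0=5 F1=1 F2=0; commitIndex=1
Op 6: F0 acks idx 2 -> match: F0=5 F1=1 F2=0; commitIndex=1
Op 7: F1 acks idx 1 -> match: F0=5 F1=1 F2=0; commitIndex=1
Op 8: F0 acks idx 2 -> match: F0=5 F1=1 F2=0; commitIndex=1
Op 9: append 3 -> log_len=10
Op 10: append 2 -> log_len=12
Op 11: F0 acks idx 1 -> match: F0=5 F1=1 F2=0; commitIndex=1
Op 12: F2 acks idx 6 -> match: F0=5 F1=1 F2=6; commitIndex=5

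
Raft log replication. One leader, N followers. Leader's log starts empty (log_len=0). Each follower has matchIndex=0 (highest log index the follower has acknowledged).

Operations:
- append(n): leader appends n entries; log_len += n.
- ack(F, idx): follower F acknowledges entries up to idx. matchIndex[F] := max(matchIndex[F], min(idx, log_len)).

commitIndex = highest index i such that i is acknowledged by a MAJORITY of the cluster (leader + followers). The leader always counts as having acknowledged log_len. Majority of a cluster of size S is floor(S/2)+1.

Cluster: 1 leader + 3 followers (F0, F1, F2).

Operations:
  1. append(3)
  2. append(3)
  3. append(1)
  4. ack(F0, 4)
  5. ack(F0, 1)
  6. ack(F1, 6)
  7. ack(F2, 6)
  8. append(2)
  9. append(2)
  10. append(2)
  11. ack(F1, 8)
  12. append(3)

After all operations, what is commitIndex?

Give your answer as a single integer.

Answer: 6

Derivation:
Op 1: append 3 -> log_len=3
Op 2: append 3 -> log_len=6
Op 3: append 1 -> log_len=7
Op 4: F0 acks idx 4 -> match: F0=4 F1=0 F2=0; commitIndex=0
Op 5: F0 acks idx 1 -> match: F0=4 F1=0 F2=0; commitIndex=0
Op 6: F1 acks idx 6 -> match: F0=4 F1=6 F2=0; commitIndex=4
Op 7: F2 acks idx 6 -> match: F0=4 F1=6 F2=6; commitIndex=6
Op 8: append 2 -> log_len=9
Op 9: append 2 -> log_len=11
Op 10: append 2 -> log_len=13
Op 11: F1 acks idx 8 -> match: F0=4 F1=8 F2=6; commitIndex=6
Op 12: append 3 -> log_len=16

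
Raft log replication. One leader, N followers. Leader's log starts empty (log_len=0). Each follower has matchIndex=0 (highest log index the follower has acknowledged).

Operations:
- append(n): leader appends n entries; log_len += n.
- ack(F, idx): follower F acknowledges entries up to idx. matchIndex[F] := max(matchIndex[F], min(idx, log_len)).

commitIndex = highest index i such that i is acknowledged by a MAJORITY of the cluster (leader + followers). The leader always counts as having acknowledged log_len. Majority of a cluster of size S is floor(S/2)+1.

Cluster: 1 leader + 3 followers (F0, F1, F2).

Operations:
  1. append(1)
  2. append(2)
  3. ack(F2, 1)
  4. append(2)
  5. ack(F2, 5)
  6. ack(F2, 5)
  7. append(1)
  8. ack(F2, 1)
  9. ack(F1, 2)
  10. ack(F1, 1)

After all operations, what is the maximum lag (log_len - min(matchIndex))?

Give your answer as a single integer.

Op 1: append 1 -> log_len=1
Op 2: append 2 -> log_len=3
Op 3: F2 acks idx 1 -> match: F0=0 F1=0 F2=1; commitIndex=0
Op 4: append 2 -> log_len=5
Op 5: F2 acks idx 5 -> match: F0=0 F1=0 F2=5; commitIndex=0
Op 6: F2 acks idx 5 -> match: F0=0 F1=0 F2=5; commitIndex=0
Op 7: append 1 -> log_len=6
Op 8: F2 acks idx 1 -> match: F0=0 F1=0 F2=5; commitIndex=0
Op 9: F1 acks idx 2 -> match: F0=0 F1=2 F2=5; commitIndex=2
Op 10: F1 acks idx 1 -> match: F0=0 F1=2 F2=5; commitIndex=2

Answer: 6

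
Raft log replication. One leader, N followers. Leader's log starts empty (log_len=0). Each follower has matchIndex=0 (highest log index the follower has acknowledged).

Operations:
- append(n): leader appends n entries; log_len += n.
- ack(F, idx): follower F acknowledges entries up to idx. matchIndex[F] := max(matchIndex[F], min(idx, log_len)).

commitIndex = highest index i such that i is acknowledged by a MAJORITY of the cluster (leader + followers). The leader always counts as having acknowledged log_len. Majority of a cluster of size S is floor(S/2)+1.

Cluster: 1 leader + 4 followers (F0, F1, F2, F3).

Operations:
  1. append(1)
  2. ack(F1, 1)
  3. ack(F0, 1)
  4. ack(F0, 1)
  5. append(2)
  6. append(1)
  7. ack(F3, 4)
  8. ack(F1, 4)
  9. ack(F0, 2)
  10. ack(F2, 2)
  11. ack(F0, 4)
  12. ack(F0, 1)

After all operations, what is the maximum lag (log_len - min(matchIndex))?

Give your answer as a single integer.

Op 1: append 1 -> log_len=1
Op 2: F1 acks idx 1 -> match: F0=0 F1=1 F2=0 F3=0; commitIndex=0
Op 3: F0 acks idx 1 -> match: F0=1 F1=1 F2=0 F3=0; commitIndex=1
Op 4: F0 acks idx 1 -> match: F0=1 F1=1 F2=0 F3=0; commitIndex=1
Op 5: append 2 -> log_len=3
Op 6: append 1 -> log_len=4
Op 7: F3 acks idx 4 -> match: F0=1 F1=1 F2=0 F3=4; commitIndex=1
Op 8: F1 acks idx 4 -> match: F0=1 F1=4 F2=0 F3=4; commitIndex=4
Op 9: F0 acks idx 2 -> match: F0=2 F1=4 F2=0 F3=4; commitIndex=4
Op 10: F2 acks idx 2 -> match: F0=2 F1=4 F2=2 F3=4; commitIndex=4
Op 11: F0 acks idx 4 -> match: F0=4 F1=4 F2=2 F3=4; commitIndex=4
Op 12: F0 acks idx 1 -> match: F0=4 F1=4 F2=2 F3=4; commitIndex=4

Answer: 2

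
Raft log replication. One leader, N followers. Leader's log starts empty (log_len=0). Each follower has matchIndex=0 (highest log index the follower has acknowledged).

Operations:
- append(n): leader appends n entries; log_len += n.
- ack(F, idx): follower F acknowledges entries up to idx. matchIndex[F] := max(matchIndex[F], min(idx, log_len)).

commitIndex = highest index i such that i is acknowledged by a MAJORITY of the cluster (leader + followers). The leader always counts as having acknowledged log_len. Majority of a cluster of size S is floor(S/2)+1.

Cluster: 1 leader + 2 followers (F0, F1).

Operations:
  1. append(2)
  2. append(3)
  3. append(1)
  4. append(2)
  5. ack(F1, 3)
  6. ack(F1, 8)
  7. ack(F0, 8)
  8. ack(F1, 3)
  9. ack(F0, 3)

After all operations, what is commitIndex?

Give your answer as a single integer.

Op 1: append 2 -> log_len=2
Op 2: append 3 -> log_len=5
Op 3: append 1 -> log_len=6
Op 4: append 2 -> log_len=8
Op 5: F1 acks idx 3 -> match: F0=0 F1=3; commitIndex=3
Op 6: F1 acks idx 8 -> match: F0=0 F1=8; commitIndex=8
Op 7: F0 acks idx 8 -> match: F0=8 F1=8; commitIndex=8
Op 8: F1 acks idx 3 -> match: F0=8 F1=8; commitIndex=8
Op 9: F0 acks idx 3 -> match: F0=8 F1=8; commitIndex=8

Answer: 8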